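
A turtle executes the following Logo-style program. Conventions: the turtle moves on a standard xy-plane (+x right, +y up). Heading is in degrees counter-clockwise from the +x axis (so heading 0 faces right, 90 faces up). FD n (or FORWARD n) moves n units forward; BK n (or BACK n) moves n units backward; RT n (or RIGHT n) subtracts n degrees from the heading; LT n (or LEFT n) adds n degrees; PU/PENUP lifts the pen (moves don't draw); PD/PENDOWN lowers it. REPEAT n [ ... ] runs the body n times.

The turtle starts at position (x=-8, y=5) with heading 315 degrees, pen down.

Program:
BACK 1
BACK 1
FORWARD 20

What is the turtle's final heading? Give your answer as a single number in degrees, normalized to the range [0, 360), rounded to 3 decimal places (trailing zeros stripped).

Executing turtle program step by step:
Start: pos=(-8,5), heading=315, pen down
BK 1: (-8,5) -> (-8.707,5.707) [heading=315, draw]
BK 1: (-8.707,5.707) -> (-9.414,6.414) [heading=315, draw]
FD 20: (-9.414,6.414) -> (4.728,-7.728) [heading=315, draw]
Final: pos=(4.728,-7.728), heading=315, 3 segment(s) drawn

Answer: 315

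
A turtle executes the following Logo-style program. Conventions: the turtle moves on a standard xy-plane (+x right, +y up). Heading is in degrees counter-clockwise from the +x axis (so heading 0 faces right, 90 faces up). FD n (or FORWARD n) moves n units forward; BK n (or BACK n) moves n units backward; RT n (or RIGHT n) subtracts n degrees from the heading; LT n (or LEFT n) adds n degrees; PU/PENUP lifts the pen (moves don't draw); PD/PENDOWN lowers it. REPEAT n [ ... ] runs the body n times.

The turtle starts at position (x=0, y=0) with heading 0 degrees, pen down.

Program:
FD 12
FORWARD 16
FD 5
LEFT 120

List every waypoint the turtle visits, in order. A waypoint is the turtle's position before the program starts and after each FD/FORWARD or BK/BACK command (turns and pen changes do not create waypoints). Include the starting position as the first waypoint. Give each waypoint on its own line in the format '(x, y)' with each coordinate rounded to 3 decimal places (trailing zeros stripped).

Executing turtle program step by step:
Start: pos=(0,0), heading=0, pen down
FD 12: (0,0) -> (12,0) [heading=0, draw]
FD 16: (12,0) -> (28,0) [heading=0, draw]
FD 5: (28,0) -> (33,0) [heading=0, draw]
LT 120: heading 0 -> 120
Final: pos=(33,0), heading=120, 3 segment(s) drawn
Waypoints (4 total):
(0, 0)
(12, 0)
(28, 0)
(33, 0)

Answer: (0, 0)
(12, 0)
(28, 0)
(33, 0)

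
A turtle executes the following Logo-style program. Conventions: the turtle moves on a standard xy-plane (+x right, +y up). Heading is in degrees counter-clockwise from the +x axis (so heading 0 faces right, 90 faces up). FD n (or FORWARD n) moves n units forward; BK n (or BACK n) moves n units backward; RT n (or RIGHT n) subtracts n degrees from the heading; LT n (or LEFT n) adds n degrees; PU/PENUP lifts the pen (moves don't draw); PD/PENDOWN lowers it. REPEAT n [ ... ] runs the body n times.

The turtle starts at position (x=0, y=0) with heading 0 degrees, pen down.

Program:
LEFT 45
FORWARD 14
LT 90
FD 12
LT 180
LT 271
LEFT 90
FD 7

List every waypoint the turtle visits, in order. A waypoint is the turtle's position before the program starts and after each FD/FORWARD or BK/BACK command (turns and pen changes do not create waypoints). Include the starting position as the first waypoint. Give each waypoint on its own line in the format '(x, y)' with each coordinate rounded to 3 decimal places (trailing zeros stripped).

Answer: (0, 0)
(9.899, 9.899)
(1.414, 18.385)
(6.45, 13.522)

Derivation:
Executing turtle program step by step:
Start: pos=(0,0), heading=0, pen down
LT 45: heading 0 -> 45
FD 14: (0,0) -> (9.899,9.899) [heading=45, draw]
LT 90: heading 45 -> 135
FD 12: (9.899,9.899) -> (1.414,18.385) [heading=135, draw]
LT 180: heading 135 -> 315
LT 271: heading 315 -> 226
LT 90: heading 226 -> 316
FD 7: (1.414,18.385) -> (6.45,13.522) [heading=316, draw]
Final: pos=(6.45,13.522), heading=316, 3 segment(s) drawn
Waypoints (4 total):
(0, 0)
(9.899, 9.899)
(1.414, 18.385)
(6.45, 13.522)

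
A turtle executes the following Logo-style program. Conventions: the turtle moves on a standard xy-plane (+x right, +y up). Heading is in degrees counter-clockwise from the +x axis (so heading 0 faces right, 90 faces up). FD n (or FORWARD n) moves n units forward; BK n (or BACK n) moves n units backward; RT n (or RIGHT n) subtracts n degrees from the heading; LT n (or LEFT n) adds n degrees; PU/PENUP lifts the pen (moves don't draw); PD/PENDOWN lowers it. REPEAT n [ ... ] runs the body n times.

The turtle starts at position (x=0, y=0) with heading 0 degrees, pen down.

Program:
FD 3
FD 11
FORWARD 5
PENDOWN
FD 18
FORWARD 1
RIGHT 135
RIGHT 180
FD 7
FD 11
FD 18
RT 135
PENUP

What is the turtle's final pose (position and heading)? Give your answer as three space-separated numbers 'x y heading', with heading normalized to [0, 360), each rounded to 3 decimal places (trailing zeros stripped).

Answer: 63.456 25.456 270

Derivation:
Executing turtle program step by step:
Start: pos=(0,0), heading=0, pen down
FD 3: (0,0) -> (3,0) [heading=0, draw]
FD 11: (3,0) -> (14,0) [heading=0, draw]
FD 5: (14,0) -> (19,0) [heading=0, draw]
PD: pen down
FD 18: (19,0) -> (37,0) [heading=0, draw]
FD 1: (37,0) -> (38,0) [heading=0, draw]
RT 135: heading 0 -> 225
RT 180: heading 225 -> 45
FD 7: (38,0) -> (42.95,4.95) [heading=45, draw]
FD 11: (42.95,4.95) -> (50.728,12.728) [heading=45, draw]
FD 18: (50.728,12.728) -> (63.456,25.456) [heading=45, draw]
RT 135: heading 45 -> 270
PU: pen up
Final: pos=(63.456,25.456), heading=270, 8 segment(s) drawn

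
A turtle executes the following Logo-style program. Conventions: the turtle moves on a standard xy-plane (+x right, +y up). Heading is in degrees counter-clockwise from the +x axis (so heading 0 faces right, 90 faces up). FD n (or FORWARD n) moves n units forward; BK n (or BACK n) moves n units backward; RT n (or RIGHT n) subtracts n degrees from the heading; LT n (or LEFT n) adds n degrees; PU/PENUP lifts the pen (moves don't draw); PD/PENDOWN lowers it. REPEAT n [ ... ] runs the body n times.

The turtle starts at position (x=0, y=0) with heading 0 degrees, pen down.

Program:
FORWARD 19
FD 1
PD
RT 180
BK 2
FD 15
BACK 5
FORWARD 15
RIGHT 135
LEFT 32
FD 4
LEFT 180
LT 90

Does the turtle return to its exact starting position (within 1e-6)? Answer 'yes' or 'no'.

Answer: no

Derivation:
Executing turtle program step by step:
Start: pos=(0,0), heading=0, pen down
FD 19: (0,0) -> (19,0) [heading=0, draw]
FD 1: (19,0) -> (20,0) [heading=0, draw]
PD: pen down
RT 180: heading 0 -> 180
BK 2: (20,0) -> (22,0) [heading=180, draw]
FD 15: (22,0) -> (7,0) [heading=180, draw]
BK 5: (7,0) -> (12,0) [heading=180, draw]
FD 15: (12,0) -> (-3,0) [heading=180, draw]
RT 135: heading 180 -> 45
LT 32: heading 45 -> 77
FD 4: (-3,0) -> (-2.1,3.897) [heading=77, draw]
LT 180: heading 77 -> 257
LT 90: heading 257 -> 347
Final: pos=(-2.1,3.897), heading=347, 7 segment(s) drawn

Start position: (0, 0)
Final position: (-2.1, 3.897)
Distance = 4.427; >= 1e-6 -> NOT closed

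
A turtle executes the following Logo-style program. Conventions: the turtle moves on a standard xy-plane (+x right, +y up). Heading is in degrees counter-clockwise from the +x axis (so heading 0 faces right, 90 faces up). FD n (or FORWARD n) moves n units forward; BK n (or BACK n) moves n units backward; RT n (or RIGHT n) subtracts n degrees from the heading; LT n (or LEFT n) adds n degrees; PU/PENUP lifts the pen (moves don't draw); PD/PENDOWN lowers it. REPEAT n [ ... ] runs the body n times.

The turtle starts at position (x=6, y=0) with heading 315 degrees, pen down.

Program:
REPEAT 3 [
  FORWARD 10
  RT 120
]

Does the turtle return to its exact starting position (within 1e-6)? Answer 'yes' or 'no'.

Answer: yes

Derivation:
Executing turtle program step by step:
Start: pos=(6,0), heading=315, pen down
REPEAT 3 [
  -- iteration 1/3 --
  FD 10: (6,0) -> (13.071,-7.071) [heading=315, draw]
  RT 120: heading 315 -> 195
  -- iteration 2/3 --
  FD 10: (13.071,-7.071) -> (3.412,-9.659) [heading=195, draw]
  RT 120: heading 195 -> 75
  -- iteration 3/3 --
  FD 10: (3.412,-9.659) -> (6,0) [heading=75, draw]
  RT 120: heading 75 -> 315
]
Final: pos=(6,0), heading=315, 3 segment(s) drawn

Start position: (6, 0)
Final position: (6, 0)
Distance = 0; < 1e-6 -> CLOSED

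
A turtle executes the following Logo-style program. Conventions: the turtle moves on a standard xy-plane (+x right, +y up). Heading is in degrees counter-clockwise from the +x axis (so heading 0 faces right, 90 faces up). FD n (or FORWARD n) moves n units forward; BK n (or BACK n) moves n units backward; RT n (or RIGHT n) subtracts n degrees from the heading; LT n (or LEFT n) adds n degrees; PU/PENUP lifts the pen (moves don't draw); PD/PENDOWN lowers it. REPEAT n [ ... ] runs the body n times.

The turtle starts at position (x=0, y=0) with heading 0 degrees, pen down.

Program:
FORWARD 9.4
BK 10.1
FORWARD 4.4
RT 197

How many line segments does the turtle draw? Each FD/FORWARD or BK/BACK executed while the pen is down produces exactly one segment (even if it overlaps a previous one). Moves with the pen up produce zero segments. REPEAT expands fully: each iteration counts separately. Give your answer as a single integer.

Executing turtle program step by step:
Start: pos=(0,0), heading=0, pen down
FD 9.4: (0,0) -> (9.4,0) [heading=0, draw]
BK 10.1: (9.4,0) -> (-0.7,0) [heading=0, draw]
FD 4.4: (-0.7,0) -> (3.7,0) [heading=0, draw]
RT 197: heading 0 -> 163
Final: pos=(3.7,0), heading=163, 3 segment(s) drawn
Segments drawn: 3

Answer: 3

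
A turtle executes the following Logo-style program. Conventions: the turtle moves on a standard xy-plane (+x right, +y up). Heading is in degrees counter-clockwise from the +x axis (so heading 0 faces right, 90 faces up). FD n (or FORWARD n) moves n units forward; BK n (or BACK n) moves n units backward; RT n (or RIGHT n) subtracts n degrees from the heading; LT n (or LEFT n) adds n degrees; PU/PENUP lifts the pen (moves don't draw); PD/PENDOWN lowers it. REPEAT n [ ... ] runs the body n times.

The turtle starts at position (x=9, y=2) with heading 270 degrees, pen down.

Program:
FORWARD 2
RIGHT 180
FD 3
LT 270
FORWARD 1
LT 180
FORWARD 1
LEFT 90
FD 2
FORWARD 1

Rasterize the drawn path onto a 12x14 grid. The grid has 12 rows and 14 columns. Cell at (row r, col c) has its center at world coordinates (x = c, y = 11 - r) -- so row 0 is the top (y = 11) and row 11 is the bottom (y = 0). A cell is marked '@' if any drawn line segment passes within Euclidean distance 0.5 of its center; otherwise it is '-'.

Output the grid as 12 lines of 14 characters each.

Answer: --------------
--------------
--------------
--------------
--------------
--------------
--------------
--------------
---------@@---
---------@----
---------@----
---------@----

Derivation:
Segment 0: (9,2) -> (9,0)
Segment 1: (9,0) -> (9,3)
Segment 2: (9,3) -> (10,3)
Segment 3: (10,3) -> (9,3)
Segment 4: (9,3) -> (9,1)
Segment 5: (9,1) -> (9,0)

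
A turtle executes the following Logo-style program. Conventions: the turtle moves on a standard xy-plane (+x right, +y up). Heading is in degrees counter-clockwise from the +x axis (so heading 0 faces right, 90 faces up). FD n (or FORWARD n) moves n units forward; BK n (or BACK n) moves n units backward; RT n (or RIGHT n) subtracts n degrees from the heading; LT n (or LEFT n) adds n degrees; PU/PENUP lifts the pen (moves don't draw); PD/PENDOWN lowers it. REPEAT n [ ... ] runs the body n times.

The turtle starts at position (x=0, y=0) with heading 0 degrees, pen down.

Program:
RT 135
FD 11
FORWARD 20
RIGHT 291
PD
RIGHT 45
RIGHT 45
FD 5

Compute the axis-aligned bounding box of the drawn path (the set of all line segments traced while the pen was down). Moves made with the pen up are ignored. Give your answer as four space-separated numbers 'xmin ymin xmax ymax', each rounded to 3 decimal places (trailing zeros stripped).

Answer: -26.488 -23.954 0 0

Derivation:
Executing turtle program step by step:
Start: pos=(0,0), heading=0, pen down
RT 135: heading 0 -> 225
FD 11: (0,0) -> (-7.778,-7.778) [heading=225, draw]
FD 20: (-7.778,-7.778) -> (-21.92,-21.92) [heading=225, draw]
RT 291: heading 225 -> 294
PD: pen down
RT 45: heading 294 -> 249
RT 45: heading 249 -> 204
FD 5: (-21.92,-21.92) -> (-26.488,-23.954) [heading=204, draw]
Final: pos=(-26.488,-23.954), heading=204, 3 segment(s) drawn

Segment endpoints: x in {-26.488, -21.92, -7.778, 0}, y in {-23.954, -21.92, -7.778, 0}
xmin=-26.488, ymin=-23.954, xmax=0, ymax=0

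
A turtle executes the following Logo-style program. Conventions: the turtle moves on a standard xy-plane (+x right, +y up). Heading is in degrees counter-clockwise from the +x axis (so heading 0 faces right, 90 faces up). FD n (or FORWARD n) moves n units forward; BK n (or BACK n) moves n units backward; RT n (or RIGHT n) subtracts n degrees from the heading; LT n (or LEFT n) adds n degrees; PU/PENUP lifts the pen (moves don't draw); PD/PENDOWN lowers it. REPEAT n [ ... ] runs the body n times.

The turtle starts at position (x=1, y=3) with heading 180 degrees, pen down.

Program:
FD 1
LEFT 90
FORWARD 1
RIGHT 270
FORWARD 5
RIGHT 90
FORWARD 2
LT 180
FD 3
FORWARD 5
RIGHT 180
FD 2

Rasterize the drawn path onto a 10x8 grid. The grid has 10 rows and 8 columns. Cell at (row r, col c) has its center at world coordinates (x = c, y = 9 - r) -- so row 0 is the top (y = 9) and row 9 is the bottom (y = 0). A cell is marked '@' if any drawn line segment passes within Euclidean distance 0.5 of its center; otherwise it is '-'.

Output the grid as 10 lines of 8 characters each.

Answer: --------
-----@--
-----@--
-----@--
-----@--
-----@--
@@---@--
@@@@@@--
-----@--
-----@--

Derivation:
Segment 0: (1,3) -> (0,3)
Segment 1: (0,3) -> (-0,2)
Segment 2: (-0,2) -> (5,2)
Segment 3: (5,2) -> (5,0)
Segment 4: (5,0) -> (5,3)
Segment 5: (5,3) -> (5,8)
Segment 6: (5,8) -> (5,6)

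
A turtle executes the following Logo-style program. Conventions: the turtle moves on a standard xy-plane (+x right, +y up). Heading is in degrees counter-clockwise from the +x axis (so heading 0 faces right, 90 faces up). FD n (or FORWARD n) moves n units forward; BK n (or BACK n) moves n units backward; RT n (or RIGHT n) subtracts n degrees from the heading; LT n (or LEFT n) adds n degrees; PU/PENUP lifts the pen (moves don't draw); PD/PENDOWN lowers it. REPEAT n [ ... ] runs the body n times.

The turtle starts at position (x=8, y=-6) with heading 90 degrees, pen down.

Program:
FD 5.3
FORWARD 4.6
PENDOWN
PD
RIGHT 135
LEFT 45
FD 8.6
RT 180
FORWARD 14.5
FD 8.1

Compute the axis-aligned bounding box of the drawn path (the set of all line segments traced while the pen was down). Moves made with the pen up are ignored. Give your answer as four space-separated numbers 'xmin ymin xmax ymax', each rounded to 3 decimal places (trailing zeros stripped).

Executing turtle program step by step:
Start: pos=(8,-6), heading=90, pen down
FD 5.3: (8,-6) -> (8,-0.7) [heading=90, draw]
FD 4.6: (8,-0.7) -> (8,3.9) [heading=90, draw]
PD: pen down
PD: pen down
RT 135: heading 90 -> 315
LT 45: heading 315 -> 0
FD 8.6: (8,3.9) -> (16.6,3.9) [heading=0, draw]
RT 180: heading 0 -> 180
FD 14.5: (16.6,3.9) -> (2.1,3.9) [heading=180, draw]
FD 8.1: (2.1,3.9) -> (-6,3.9) [heading=180, draw]
Final: pos=(-6,3.9), heading=180, 5 segment(s) drawn

Segment endpoints: x in {-6, 2.1, 8, 16.6}, y in {-6, -0.7, 3.9, 3.9, 3.9}
xmin=-6, ymin=-6, xmax=16.6, ymax=3.9

Answer: -6 -6 16.6 3.9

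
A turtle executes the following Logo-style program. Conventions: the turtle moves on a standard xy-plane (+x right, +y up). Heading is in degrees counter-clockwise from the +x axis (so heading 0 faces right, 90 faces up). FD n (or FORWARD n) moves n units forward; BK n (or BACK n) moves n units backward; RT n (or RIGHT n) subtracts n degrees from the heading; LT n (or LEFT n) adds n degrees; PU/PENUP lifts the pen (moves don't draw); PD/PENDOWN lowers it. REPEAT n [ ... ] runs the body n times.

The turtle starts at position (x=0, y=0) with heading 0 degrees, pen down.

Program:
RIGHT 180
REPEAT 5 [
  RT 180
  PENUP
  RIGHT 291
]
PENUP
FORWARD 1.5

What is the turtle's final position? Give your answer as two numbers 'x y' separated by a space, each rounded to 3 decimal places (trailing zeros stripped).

Executing turtle program step by step:
Start: pos=(0,0), heading=0, pen down
RT 180: heading 0 -> 180
REPEAT 5 [
  -- iteration 1/5 --
  RT 180: heading 180 -> 0
  PU: pen up
  RT 291: heading 0 -> 69
  -- iteration 2/5 --
  RT 180: heading 69 -> 249
  PU: pen up
  RT 291: heading 249 -> 318
  -- iteration 3/5 --
  RT 180: heading 318 -> 138
  PU: pen up
  RT 291: heading 138 -> 207
  -- iteration 4/5 --
  RT 180: heading 207 -> 27
  PU: pen up
  RT 291: heading 27 -> 96
  -- iteration 5/5 --
  RT 180: heading 96 -> 276
  PU: pen up
  RT 291: heading 276 -> 345
]
PU: pen up
FD 1.5: (0,0) -> (1.449,-0.388) [heading=345, move]
Final: pos=(1.449,-0.388), heading=345, 0 segment(s) drawn

Answer: 1.449 -0.388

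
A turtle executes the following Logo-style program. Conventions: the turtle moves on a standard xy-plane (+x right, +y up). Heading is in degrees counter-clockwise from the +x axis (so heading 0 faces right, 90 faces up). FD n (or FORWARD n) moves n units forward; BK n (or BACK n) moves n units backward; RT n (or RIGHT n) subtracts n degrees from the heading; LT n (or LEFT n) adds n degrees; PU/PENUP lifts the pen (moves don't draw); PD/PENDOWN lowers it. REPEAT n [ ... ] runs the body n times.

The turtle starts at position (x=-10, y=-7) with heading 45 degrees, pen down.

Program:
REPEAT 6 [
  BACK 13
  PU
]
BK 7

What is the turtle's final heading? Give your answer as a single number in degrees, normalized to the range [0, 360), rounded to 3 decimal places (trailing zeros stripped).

Executing turtle program step by step:
Start: pos=(-10,-7), heading=45, pen down
REPEAT 6 [
  -- iteration 1/6 --
  BK 13: (-10,-7) -> (-19.192,-16.192) [heading=45, draw]
  PU: pen up
  -- iteration 2/6 --
  BK 13: (-19.192,-16.192) -> (-28.385,-25.385) [heading=45, move]
  PU: pen up
  -- iteration 3/6 --
  BK 13: (-28.385,-25.385) -> (-37.577,-34.577) [heading=45, move]
  PU: pen up
  -- iteration 4/6 --
  BK 13: (-37.577,-34.577) -> (-46.77,-43.77) [heading=45, move]
  PU: pen up
  -- iteration 5/6 --
  BK 13: (-46.77,-43.77) -> (-55.962,-52.962) [heading=45, move]
  PU: pen up
  -- iteration 6/6 --
  BK 13: (-55.962,-52.962) -> (-65.154,-62.154) [heading=45, move]
  PU: pen up
]
BK 7: (-65.154,-62.154) -> (-70.104,-67.104) [heading=45, move]
Final: pos=(-70.104,-67.104), heading=45, 1 segment(s) drawn

Answer: 45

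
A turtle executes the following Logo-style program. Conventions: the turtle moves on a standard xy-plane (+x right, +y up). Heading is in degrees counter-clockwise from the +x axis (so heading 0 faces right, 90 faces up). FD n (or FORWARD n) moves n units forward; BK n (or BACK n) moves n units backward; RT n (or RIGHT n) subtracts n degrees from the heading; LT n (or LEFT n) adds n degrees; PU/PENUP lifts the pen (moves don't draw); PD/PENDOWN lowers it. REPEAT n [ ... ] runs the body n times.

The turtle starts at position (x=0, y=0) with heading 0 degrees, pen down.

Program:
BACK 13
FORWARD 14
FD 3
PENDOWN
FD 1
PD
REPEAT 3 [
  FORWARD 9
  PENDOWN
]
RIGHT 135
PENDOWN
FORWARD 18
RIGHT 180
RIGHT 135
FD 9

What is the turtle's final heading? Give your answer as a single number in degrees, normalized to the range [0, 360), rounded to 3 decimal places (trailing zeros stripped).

Executing turtle program step by step:
Start: pos=(0,0), heading=0, pen down
BK 13: (0,0) -> (-13,0) [heading=0, draw]
FD 14: (-13,0) -> (1,0) [heading=0, draw]
FD 3: (1,0) -> (4,0) [heading=0, draw]
PD: pen down
FD 1: (4,0) -> (5,0) [heading=0, draw]
PD: pen down
REPEAT 3 [
  -- iteration 1/3 --
  FD 9: (5,0) -> (14,0) [heading=0, draw]
  PD: pen down
  -- iteration 2/3 --
  FD 9: (14,0) -> (23,0) [heading=0, draw]
  PD: pen down
  -- iteration 3/3 --
  FD 9: (23,0) -> (32,0) [heading=0, draw]
  PD: pen down
]
RT 135: heading 0 -> 225
PD: pen down
FD 18: (32,0) -> (19.272,-12.728) [heading=225, draw]
RT 180: heading 225 -> 45
RT 135: heading 45 -> 270
FD 9: (19.272,-12.728) -> (19.272,-21.728) [heading=270, draw]
Final: pos=(19.272,-21.728), heading=270, 9 segment(s) drawn

Answer: 270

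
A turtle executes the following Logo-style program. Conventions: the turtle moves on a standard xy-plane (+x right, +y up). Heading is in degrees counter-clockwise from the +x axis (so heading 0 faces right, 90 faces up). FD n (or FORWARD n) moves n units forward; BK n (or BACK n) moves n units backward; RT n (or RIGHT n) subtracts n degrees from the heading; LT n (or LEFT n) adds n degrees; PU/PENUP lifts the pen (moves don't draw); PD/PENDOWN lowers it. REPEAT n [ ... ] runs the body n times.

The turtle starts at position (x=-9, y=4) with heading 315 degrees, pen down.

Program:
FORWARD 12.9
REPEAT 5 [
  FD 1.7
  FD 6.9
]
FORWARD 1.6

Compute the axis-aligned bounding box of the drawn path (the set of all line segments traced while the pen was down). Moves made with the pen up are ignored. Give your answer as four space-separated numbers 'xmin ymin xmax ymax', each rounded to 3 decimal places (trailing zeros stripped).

Executing turtle program step by step:
Start: pos=(-9,4), heading=315, pen down
FD 12.9: (-9,4) -> (0.122,-5.122) [heading=315, draw]
REPEAT 5 [
  -- iteration 1/5 --
  FD 1.7: (0.122,-5.122) -> (1.324,-6.324) [heading=315, draw]
  FD 6.9: (1.324,-6.324) -> (6.203,-11.203) [heading=315, draw]
  -- iteration 2/5 --
  FD 1.7: (6.203,-11.203) -> (7.405,-12.405) [heading=315, draw]
  FD 6.9: (7.405,-12.405) -> (12.284,-17.284) [heading=315, draw]
  -- iteration 3/5 --
  FD 1.7: (12.284,-17.284) -> (13.486,-18.486) [heading=315, draw]
  FD 6.9: (13.486,-18.486) -> (18.365,-23.365) [heading=315, draw]
  -- iteration 4/5 --
  FD 1.7: (18.365,-23.365) -> (19.567,-24.567) [heading=315, draw]
  FD 6.9: (19.567,-24.567) -> (24.446,-29.446) [heading=315, draw]
  -- iteration 5/5 --
  FD 1.7: (24.446,-29.446) -> (25.648,-30.648) [heading=315, draw]
  FD 6.9: (25.648,-30.648) -> (30.527,-35.527) [heading=315, draw]
]
FD 1.6: (30.527,-35.527) -> (31.659,-36.659) [heading=315, draw]
Final: pos=(31.659,-36.659), heading=315, 12 segment(s) drawn

Segment endpoints: x in {-9, 0.122, 1.324, 6.203, 7.405, 12.284, 13.486, 18.365, 19.567, 24.446, 25.648, 30.527, 31.659}, y in {-36.659, -35.527, -30.648, -29.446, -24.567, -23.365, -18.486, -17.284, -12.405, -11.203, -6.324, -5.122, 4}
xmin=-9, ymin=-36.659, xmax=31.659, ymax=4

Answer: -9 -36.659 31.659 4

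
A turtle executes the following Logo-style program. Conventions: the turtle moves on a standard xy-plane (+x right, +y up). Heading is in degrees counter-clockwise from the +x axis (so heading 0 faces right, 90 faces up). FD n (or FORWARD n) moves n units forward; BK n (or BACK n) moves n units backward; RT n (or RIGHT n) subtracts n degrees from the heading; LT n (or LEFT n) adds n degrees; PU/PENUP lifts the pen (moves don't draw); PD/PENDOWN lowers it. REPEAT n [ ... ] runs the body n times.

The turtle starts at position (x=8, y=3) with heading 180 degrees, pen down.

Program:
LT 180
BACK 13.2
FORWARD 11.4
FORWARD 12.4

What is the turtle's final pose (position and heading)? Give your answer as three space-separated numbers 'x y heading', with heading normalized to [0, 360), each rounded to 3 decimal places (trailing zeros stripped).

Answer: 18.6 3 0

Derivation:
Executing turtle program step by step:
Start: pos=(8,3), heading=180, pen down
LT 180: heading 180 -> 0
BK 13.2: (8,3) -> (-5.2,3) [heading=0, draw]
FD 11.4: (-5.2,3) -> (6.2,3) [heading=0, draw]
FD 12.4: (6.2,3) -> (18.6,3) [heading=0, draw]
Final: pos=(18.6,3), heading=0, 3 segment(s) drawn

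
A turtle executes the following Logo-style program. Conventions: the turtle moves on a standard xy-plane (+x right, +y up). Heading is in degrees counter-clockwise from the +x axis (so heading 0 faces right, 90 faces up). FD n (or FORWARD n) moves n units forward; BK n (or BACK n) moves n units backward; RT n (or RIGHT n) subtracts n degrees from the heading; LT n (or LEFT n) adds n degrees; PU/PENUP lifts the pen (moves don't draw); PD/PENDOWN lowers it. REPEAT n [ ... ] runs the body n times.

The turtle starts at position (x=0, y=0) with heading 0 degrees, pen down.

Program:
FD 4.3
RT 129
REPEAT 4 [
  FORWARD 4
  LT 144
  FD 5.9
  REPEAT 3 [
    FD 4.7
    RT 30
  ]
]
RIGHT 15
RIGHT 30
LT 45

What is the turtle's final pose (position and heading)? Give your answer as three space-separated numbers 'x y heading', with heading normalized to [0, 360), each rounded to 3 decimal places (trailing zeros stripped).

Answer: 19.556 30.639 87

Derivation:
Executing turtle program step by step:
Start: pos=(0,0), heading=0, pen down
FD 4.3: (0,0) -> (4.3,0) [heading=0, draw]
RT 129: heading 0 -> 231
REPEAT 4 [
  -- iteration 1/4 --
  FD 4: (4.3,0) -> (1.783,-3.109) [heading=231, draw]
  LT 144: heading 231 -> 15
  FD 5.9: (1.783,-3.109) -> (7.482,-1.582) [heading=15, draw]
  REPEAT 3 [
    -- iteration 1/3 --
    FD 4.7: (7.482,-1.582) -> (12.022,-0.365) [heading=15, draw]
    RT 30: heading 15 -> 345
    -- iteration 2/3 --
    FD 4.7: (12.022,-0.365) -> (16.561,-1.582) [heading=345, draw]
    RT 30: heading 345 -> 315
    -- iteration 3/3 --
    FD 4.7: (16.561,-1.582) -> (19.885,-4.905) [heading=315, draw]
    RT 30: heading 315 -> 285
  ]
  -- iteration 2/4 --
  FD 4: (19.885,-4.905) -> (20.92,-8.769) [heading=285, draw]
  LT 144: heading 285 -> 69
  FD 5.9: (20.92,-8.769) -> (23.034,-3.261) [heading=69, draw]
  REPEAT 3 [
    -- iteration 1/3 --
    FD 4.7: (23.034,-3.261) -> (24.719,1.127) [heading=69, draw]
    RT 30: heading 69 -> 39
    -- iteration 2/3 --
    FD 4.7: (24.719,1.127) -> (28.371,4.085) [heading=39, draw]
    RT 30: heading 39 -> 9
    -- iteration 3/3 --
    FD 4.7: (28.371,4.085) -> (33.013,4.82) [heading=9, draw]
    RT 30: heading 9 -> 339
  ]
  -- iteration 3/4 --
  FD 4: (33.013,4.82) -> (36.748,3.387) [heading=339, draw]
  LT 144: heading 339 -> 123
  FD 5.9: (36.748,3.387) -> (33.534,8.335) [heading=123, draw]
  REPEAT 3 [
    -- iteration 1/3 --
    FD 4.7: (33.534,8.335) -> (30.975,12.277) [heading=123, draw]
    RT 30: heading 123 -> 93
    -- iteration 2/3 --
    FD 4.7: (30.975,12.277) -> (30.729,16.97) [heading=93, draw]
    RT 30: heading 93 -> 63
    -- iteration 3/3 --
    FD 4.7: (30.729,16.97) -> (32.862,21.158) [heading=63, draw]
    RT 30: heading 63 -> 33
  ]
  -- iteration 4/4 --
  FD 4: (32.862,21.158) -> (36.217,23.337) [heading=33, draw]
  LT 144: heading 33 -> 177
  FD 5.9: (36.217,23.337) -> (30.325,23.645) [heading=177, draw]
  REPEAT 3 [
    -- iteration 1/3 --
    FD 4.7: (30.325,23.645) -> (25.632,23.891) [heading=177, draw]
    RT 30: heading 177 -> 147
    -- iteration 2/3 --
    FD 4.7: (25.632,23.891) -> (21.69,26.451) [heading=147, draw]
    RT 30: heading 147 -> 117
    -- iteration 3/3 --
    FD 4.7: (21.69,26.451) -> (19.556,30.639) [heading=117, draw]
    RT 30: heading 117 -> 87
  ]
]
RT 15: heading 87 -> 72
RT 30: heading 72 -> 42
LT 45: heading 42 -> 87
Final: pos=(19.556,30.639), heading=87, 21 segment(s) drawn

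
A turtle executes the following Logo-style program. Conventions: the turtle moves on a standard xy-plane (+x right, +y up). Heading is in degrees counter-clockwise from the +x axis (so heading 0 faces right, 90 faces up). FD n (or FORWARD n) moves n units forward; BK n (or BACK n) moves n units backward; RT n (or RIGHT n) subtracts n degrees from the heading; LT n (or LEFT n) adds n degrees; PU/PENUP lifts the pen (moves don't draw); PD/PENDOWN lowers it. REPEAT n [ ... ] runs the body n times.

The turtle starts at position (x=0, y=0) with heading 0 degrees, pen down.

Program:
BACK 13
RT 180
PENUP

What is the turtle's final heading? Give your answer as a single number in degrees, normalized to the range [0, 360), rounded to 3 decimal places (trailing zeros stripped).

Executing turtle program step by step:
Start: pos=(0,0), heading=0, pen down
BK 13: (0,0) -> (-13,0) [heading=0, draw]
RT 180: heading 0 -> 180
PU: pen up
Final: pos=(-13,0), heading=180, 1 segment(s) drawn

Answer: 180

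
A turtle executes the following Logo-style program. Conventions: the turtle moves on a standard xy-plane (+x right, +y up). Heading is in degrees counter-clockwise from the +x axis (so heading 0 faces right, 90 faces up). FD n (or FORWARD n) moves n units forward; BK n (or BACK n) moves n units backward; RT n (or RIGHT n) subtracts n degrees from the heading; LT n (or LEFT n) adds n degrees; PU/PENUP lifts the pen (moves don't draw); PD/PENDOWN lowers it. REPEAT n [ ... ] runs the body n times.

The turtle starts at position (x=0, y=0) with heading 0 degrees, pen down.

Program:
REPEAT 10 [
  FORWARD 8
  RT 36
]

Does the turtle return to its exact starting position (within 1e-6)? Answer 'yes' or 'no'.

Executing turtle program step by step:
Start: pos=(0,0), heading=0, pen down
REPEAT 10 [
  -- iteration 1/10 --
  FD 8: (0,0) -> (8,0) [heading=0, draw]
  RT 36: heading 0 -> 324
  -- iteration 2/10 --
  FD 8: (8,0) -> (14.472,-4.702) [heading=324, draw]
  RT 36: heading 324 -> 288
  -- iteration 3/10 --
  FD 8: (14.472,-4.702) -> (16.944,-12.311) [heading=288, draw]
  RT 36: heading 288 -> 252
  -- iteration 4/10 --
  FD 8: (16.944,-12.311) -> (14.472,-19.919) [heading=252, draw]
  RT 36: heading 252 -> 216
  -- iteration 5/10 --
  FD 8: (14.472,-19.919) -> (8,-24.621) [heading=216, draw]
  RT 36: heading 216 -> 180
  -- iteration 6/10 --
  FD 8: (8,-24.621) -> (0,-24.621) [heading=180, draw]
  RT 36: heading 180 -> 144
  -- iteration 7/10 --
  FD 8: (0,-24.621) -> (-6.472,-19.919) [heading=144, draw]
  RT 36: heading 144 -> 108
  -- iteration 8/10 --
  FD 8: (-6.472,-19.919) -> (-8.944,-12.311) [heading=108, draw]
  RT 36: heading 108 -> 72
  -- iteration 9/10 --
  FD 8: (-8.944,-12.311) -> (-6.472,-4.702) [heading=72, draw]
  RT 36: heading 72 -> 36
  -- iteration 10/10 --
  FD 8: (-6.472,-4.702) -> (0,0) [heading=36, draw]
  RT 36: heading 36 -> 0
]
Final: pos=(0,0), heading=0, 10 segment(s) drawn

Start position: (0, 0)
Final position: (0, 0)
Distance = 0; < 1e-6 -> CLOSED

Answer: yes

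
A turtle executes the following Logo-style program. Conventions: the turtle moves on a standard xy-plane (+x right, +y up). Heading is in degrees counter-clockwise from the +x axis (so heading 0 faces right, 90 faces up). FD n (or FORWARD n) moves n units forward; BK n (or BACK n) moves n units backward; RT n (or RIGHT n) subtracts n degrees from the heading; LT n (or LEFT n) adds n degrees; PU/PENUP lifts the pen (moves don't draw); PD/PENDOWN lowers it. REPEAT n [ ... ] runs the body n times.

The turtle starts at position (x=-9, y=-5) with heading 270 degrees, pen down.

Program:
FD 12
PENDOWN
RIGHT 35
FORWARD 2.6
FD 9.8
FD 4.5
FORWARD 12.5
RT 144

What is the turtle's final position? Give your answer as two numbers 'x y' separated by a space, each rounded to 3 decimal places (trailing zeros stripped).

Executing turtle program step by step:
Start: pos=(-9,-5), heading=270, pen down
FD 12: (-9,-5) -> (-9,-17) [heading=270, draw]
PD: pen down
RT 35: heading 270 -> 235
FD 2.6: (-9,-17) -> (-10.491,-19.13) [heading=235, draw]
FD 9.8: (-10.491,-19.13) -> (-16.112,-27.157) [heading=235, draw]
FD 4.5: (-16.112,-27.157) -> (-18.693,-30.844) [heading=235, draw]
FD 12.5: (-18.693,-30.844) -> (-25.863,-41.083) [heading=235, draw]
RT 144: heading 235 -> 91
Final: pos=(-25.863,-41.083), heading=91, 5 segment(s) drawn

Answer: -25.863 -41.083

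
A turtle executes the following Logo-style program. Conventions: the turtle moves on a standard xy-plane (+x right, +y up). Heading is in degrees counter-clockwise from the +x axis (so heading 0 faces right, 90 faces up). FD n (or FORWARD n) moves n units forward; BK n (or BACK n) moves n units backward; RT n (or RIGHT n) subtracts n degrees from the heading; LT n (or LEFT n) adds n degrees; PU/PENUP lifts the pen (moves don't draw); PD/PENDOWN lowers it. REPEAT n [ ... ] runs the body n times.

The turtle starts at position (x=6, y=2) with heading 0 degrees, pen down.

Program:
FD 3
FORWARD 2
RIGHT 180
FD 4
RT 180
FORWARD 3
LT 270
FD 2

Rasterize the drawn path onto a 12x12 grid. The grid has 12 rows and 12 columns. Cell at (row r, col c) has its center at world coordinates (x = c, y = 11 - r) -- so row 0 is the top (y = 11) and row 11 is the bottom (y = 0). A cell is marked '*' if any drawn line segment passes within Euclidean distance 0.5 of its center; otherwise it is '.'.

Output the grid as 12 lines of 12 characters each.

Answer: ............
............
............
............
............
............
............
............
............
......******
..........*.
..........*.

Derivation:
Segment 0: (6,2) -> (9,2)
Segment 1: (9,2) -> (11,2)
Segment 2: (11,2) -> (7,2)
Segment 3: (7,2) -> (10,2)
Segment 4: (10,2) -> (10,0)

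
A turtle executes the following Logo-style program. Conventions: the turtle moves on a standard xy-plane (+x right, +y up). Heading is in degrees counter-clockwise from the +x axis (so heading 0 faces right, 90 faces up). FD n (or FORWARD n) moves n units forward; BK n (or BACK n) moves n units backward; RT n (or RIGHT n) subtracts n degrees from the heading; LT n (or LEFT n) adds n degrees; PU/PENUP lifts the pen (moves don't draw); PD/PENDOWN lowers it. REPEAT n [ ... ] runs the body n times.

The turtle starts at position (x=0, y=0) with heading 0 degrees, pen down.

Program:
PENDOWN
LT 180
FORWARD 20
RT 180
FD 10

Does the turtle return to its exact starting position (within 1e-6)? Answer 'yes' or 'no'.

Answer: no

Derivation:
Executing turtle program step by step:
Start: pos=(0,0), heading=0, pen down
PD: pen down
LT 180: heading 0 -> 180
FD 20: (0,0) -> (-20,0) [heading=180, draw]
RT 180: heading 180 -> 0
FD 10: (-20,0) -> (-10,0) [heading=0, draw]
Final: pos=(-10,0), heading=0, 2 segment(s) drawn

Start position: (0, 0)
Final position: (-10, 0)
Distance = 10; >= 1e-6 -> NOT closed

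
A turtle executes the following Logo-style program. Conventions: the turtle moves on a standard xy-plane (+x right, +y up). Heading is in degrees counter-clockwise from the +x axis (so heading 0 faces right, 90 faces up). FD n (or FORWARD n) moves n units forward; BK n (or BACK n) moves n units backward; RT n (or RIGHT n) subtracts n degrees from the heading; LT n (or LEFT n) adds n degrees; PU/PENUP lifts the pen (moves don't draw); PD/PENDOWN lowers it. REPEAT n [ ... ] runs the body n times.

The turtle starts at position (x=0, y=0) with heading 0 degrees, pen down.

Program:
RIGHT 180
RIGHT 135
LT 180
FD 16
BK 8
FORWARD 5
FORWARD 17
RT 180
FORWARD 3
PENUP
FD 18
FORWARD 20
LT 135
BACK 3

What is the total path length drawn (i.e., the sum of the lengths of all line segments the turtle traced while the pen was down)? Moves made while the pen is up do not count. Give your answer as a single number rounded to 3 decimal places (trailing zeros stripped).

Executing turtle program step by step:
Start: pos=(0,0), heading=0, pen down
RT 180: heading 0 -> 180
RT 135: heading 180 -> 45
LT 180: heading 45 -> 225
FD 16: (0,0) -> (-11.314,-11.314) [heading=225, draw]
BK 8: (-11.314,-11.314) -> (-5.657,-5.657) [heading=225, draw]
FD 5: (-5.657,-5.657) -> (-9.192,-9.192) [heading=225, draw]
FD 17: (-9.192,-9.192) -> (-21.213,-21.213) [heading=225, draw]
RT 180: heading 225 -> 45
FD 3: (-21.213,-21.213) -> (-19.092,-19.092) [heading=45, draw]
PU: pen up
FD 18: (-19.092,-19.092) -> (-6.364,-6.364) [heading=45, move]
FD 20: (-6.364,-6.364) -> (7.778,7.778) [heading=45, move]
LT 135: heading 45 -> 180
BK 3: (7.778,7.778) -> (10.778,7.778) [heading=180, move]
Final: pos=(10.778,7.778), heading=180, 5 segment(s) drawn

Segment lengths:
  seg 1: (0,0) -> (-11.314,-11.314), length = 16
  seg 2: (-11.314,-11.314) -> (-5.657,-5.657), length = 8
  seg 3: (-5.657,-5.657) -> (-9.192,-9.192), length = 5
  seg 4: (-9.192,-9.192) -> (-21.213,-21.213), length = 17
  seg 5: (-21.213,-21.213) -> (-19.092,-19.092), length = 3
Total = 49

Answer: 49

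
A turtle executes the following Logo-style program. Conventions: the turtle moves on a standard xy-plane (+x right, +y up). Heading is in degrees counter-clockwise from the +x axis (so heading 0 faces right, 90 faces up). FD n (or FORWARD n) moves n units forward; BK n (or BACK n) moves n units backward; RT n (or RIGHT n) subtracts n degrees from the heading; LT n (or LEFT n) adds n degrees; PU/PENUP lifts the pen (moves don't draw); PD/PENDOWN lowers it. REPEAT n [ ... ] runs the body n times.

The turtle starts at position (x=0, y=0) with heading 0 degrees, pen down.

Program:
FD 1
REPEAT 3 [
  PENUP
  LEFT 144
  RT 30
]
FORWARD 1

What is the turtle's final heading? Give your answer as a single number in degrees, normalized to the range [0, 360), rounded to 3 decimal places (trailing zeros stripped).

Answer: 342

Derivation:
Executing turtle program step by step:
Start: pos=(0,0), heading=0, pen down
FD 1: (0,0) -> (1,0) [heading=0, draw]
REPEAT 3 [
  -- iteration 1/3 --
  PU: pen up
  LT 144: heading 0 -> 144
  RT 30: heading 144 -> 114
  -- iteration 2/3 --
  PU: pen up
  LT 144: heading 114 -> 258
  RT 30: heading 258 -> 228
  -- iteration 3/3 --
  PU: pen up
  LT 144: heading 228 -> 12
  RT 30: heading 12 -> 342
]
FD 1: (1,0) -> (1.951,-0.309) [heading=342, move]
Final: pos=(1.951,-0.309), heading=342, 1 segment(s) drawn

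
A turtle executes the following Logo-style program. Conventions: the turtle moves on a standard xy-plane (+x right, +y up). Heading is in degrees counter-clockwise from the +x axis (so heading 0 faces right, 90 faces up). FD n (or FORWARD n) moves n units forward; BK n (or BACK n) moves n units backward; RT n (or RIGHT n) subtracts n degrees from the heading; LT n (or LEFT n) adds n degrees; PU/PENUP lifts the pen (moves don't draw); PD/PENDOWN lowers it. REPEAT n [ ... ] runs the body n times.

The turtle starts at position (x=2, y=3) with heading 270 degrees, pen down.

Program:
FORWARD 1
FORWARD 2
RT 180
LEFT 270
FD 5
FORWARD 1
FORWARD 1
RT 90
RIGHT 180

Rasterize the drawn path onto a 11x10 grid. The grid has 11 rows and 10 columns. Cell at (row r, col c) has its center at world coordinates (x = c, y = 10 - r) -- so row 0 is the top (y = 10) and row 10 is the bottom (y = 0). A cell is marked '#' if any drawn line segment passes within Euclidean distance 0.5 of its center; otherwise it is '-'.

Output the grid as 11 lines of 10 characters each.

Answer: ----------
----------
----------
----------
----------
----------
----------
--#-------
--#-------
--#-------
--########

Derivation:
Segment 0: (2,3) -> (2,2)
Segment 1: (2,2) -> (2,0)
Segment 2: (2,0) -> (7,-0)
Segment 3: (7,-0) -> (8,-0)
Segment 4: (8,-0) -> (9,-0)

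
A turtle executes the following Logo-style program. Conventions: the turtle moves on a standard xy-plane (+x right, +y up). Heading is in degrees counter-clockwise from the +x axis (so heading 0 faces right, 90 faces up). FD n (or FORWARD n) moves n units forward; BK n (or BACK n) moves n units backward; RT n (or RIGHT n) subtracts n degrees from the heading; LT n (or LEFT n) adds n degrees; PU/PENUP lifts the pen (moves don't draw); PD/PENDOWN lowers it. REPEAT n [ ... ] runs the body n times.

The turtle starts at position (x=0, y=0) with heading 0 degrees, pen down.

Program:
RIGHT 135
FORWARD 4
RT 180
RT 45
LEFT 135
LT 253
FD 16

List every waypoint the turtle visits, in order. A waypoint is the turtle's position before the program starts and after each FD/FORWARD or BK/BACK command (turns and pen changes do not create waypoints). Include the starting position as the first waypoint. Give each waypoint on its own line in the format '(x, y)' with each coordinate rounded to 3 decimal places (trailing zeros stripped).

Answer: (0, 0)
(-2.828, -2.828)
(11.299, 4.683)

Derivation:
Executing turtle program step by step:
Start: pos=(0,0), heading=0, pen down
RT 135: heading 0 -> 225
FD 4: (0,0) -> (-2.828,-2.828) [heading=225, draw]
RT 180: heading 225 -> 45
RT 45: heading 45 -> 0
LT 135: heading 0 -> 135
LT 253: heading 135 -> 28
FD 16: (-2.828,-2.828) -> (11.299,4.683) [heading=28, draw]
Final: pos=(11.299,4.683), heading=28, 2 segment(s) drawn
Waypoints (3 total):
(0, 0)
(-2.828, -2.828)
(11.299, 4.683)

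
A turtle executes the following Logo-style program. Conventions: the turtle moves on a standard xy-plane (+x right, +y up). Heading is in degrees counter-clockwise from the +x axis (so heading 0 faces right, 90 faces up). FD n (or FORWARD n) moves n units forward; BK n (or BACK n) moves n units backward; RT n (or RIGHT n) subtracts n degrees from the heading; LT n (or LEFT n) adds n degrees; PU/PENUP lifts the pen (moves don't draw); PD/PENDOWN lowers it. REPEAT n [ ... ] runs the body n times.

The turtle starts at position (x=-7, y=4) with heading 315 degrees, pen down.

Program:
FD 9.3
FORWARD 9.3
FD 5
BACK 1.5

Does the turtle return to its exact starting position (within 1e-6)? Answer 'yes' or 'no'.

Executing turtle program step by step:
Start: pos=(-7,4), heading=315, pen down
FD 9.3: (-7,4) -> (-0.424,-2.576) [heading=315, draw]
FD 9.3: (-0.424,-2.576) -> (6.152,-9.152) [heading=315, draw]
FD 5: (6.152,-9.152) -> (9.688,-12.688) [heading=315, draw]
BK 1.5: (9.688,-12.688) -> (8.627,-11.627) [heading=315, draw]
Final: pos=(8.627,-11.627), heading=315, 4 segment(s) drawn

Start position: (-7, 4)
Final position: (8.627, -11.627)
Distance = 22.1; >= 1e-6 -> NOT closed

Answer: no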